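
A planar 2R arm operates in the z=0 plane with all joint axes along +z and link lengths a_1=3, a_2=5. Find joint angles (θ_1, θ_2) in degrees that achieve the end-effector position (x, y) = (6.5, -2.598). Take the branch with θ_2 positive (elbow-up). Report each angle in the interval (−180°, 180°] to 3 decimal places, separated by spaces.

-60.000 60.001

cos θ_2 = (48.9996−3²−5²)/(2·3·5) = 0.5000; θ_2 = 60.0009° (elbow-up)
β = atan2(-2.5980,6.5000) = -21.7862°; ψ = atan2(4.3302,5.4999) = 38.2138°
θ_1 = β − ψ = -60.0000°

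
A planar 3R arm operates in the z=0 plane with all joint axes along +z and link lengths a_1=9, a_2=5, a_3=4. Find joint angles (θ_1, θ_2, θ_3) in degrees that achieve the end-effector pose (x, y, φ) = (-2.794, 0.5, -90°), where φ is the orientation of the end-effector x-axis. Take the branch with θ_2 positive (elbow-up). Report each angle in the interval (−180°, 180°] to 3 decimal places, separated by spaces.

wrist centre = target − a_3·(cos φ, sin φ) = (-2.7940, 4.5000)
cos θ_2 = (28.0564−9²−5²)/(2·9·5) = -0.8660; θ_2 = 150.0016° (elbow-up)
β = atan2(4.5000,-2.7940) = 121.8357°; ψ = atan2(2.4999,4.6698) = 28.1614°
θ_1 = β − ψ = 93.6743°
θ_3 = φ − θ_1 − θ_2 = 26.3241° (wrapped to (-180°,180°])

93.674 150.002 26.324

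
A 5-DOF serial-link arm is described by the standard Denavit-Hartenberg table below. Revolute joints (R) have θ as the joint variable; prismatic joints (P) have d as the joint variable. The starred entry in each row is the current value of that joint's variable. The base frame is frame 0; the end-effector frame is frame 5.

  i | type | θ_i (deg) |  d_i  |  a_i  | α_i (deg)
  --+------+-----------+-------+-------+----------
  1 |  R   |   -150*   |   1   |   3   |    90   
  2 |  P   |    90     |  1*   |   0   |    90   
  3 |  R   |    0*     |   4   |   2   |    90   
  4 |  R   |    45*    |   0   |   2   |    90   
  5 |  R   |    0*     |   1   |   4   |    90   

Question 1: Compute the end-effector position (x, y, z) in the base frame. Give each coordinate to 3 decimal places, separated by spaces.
-9.624 -4.402 7.950

after link 1: o_1 = (-2.5981, -1.5000, 1.0000)
after link 2: o_2 = (-3.0981, -0.6340, 1.0000)
after link 3: o_3 = (-6.5622, -2.6340, 3.0000)
after link 4: o_4 = (-7.7869, -3.3411, 4.4142)
after link 5: o_5 = (-9.6240, -4.4017, 7.9497)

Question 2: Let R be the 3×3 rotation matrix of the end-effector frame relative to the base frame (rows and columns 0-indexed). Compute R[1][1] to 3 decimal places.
End-effector y-axis (col 1 of R) = (0.6124,0.3536,0.7071)
R[1][1] = 0.3536

0.354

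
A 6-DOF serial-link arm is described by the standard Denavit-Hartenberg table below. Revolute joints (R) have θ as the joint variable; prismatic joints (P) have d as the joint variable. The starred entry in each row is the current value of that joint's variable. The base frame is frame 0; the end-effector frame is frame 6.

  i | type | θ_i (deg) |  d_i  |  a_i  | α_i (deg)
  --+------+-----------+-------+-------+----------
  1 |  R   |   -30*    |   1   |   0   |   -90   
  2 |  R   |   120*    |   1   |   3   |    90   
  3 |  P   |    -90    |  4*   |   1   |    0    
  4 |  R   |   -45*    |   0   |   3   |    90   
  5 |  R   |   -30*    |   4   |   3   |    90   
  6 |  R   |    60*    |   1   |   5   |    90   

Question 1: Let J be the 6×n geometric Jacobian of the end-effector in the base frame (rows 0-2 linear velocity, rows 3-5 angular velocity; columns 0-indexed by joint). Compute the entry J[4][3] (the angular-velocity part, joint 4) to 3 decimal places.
-0.433

axis z_3 = (0.7500,-0.4330,-0.5000); lever o_n−o_3 = (2.4397,-0.5373,11.3569)
cross product → J_v[:, 3] = (-5.1864,-9.7375,0.6534)
J_ω[:, 3] = z_3
entry J[4][3] = -0.4330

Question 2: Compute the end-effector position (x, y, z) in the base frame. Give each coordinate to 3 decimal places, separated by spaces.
after link 1: o_1 = (0.0000, 0.0000, 1.0000)
after link 2: o_2 = (-0.7990, 1.6160, -1.5981)
after link 3: o_3 = (1.7010, -0.9821, -3.5981)
after link 4: o_4 = (1.5589, -3.3495, -1.7610)
after link 5: o_5 = (2.9498, -3.0079, 3.0295)
after link 6: o_6 = (4.1406, -1.5194, 7.7588)

4.141 -1.519 7.759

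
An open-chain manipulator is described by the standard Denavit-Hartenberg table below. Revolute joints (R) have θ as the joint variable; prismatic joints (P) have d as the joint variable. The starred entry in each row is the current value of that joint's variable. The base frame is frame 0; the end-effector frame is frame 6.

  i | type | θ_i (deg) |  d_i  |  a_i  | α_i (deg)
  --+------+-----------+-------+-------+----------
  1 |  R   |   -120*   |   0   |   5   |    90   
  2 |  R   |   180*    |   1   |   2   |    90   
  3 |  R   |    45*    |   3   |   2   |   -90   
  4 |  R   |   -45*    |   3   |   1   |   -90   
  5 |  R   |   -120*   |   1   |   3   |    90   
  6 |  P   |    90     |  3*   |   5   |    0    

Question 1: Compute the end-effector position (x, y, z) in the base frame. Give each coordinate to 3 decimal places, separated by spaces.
after link 1: o_1 = (-2.5000, -4.3301, 0.0000)
after link 2: o_2 = (-2.3660, -2.0981, 0.0000)
after link 3: o_3 = (-2.8837, -0.1662, 3.0000)
after link 4: o_4 = (-5.9645, -0.2597, 3.7071)
after link 5: o_5 = (-8.3825, -1.2736, 1.9393)
after link 6: o_6 = (-7.3732, 0.7552, -3.4333)

-7.373 0.755 -3.433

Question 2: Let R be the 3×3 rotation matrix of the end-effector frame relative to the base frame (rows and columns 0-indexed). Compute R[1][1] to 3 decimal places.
End-effector y-axis (col 1 of R) = (0.7450,0.5657,0.3536)
R[1][1] = 0.5657

0.566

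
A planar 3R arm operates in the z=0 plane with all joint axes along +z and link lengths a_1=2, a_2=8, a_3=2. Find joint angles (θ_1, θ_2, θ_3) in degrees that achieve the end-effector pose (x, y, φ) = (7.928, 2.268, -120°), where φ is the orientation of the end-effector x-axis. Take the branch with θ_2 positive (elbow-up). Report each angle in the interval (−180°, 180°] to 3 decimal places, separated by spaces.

wrist centre = target − a_3·(cos φ, sin φ) = (8.9280, 4.0001)
cos θ_2 = (95.7096−2²−8²)/(2·2·8) = 0.8659; θ_2 = 30.0115° (elbow-up)
β = atan2(4.0001,8.9280) = 24.1340°; ψ = atan2(4.0014,8.9274) = 24.1426°
θ_1 = β − ψ = -0.0086°
θ_3 = φ − θ_1 − θ_2 = -150.0029° (wrapped to (-180°,180°])

-0.009 30.012 -150.003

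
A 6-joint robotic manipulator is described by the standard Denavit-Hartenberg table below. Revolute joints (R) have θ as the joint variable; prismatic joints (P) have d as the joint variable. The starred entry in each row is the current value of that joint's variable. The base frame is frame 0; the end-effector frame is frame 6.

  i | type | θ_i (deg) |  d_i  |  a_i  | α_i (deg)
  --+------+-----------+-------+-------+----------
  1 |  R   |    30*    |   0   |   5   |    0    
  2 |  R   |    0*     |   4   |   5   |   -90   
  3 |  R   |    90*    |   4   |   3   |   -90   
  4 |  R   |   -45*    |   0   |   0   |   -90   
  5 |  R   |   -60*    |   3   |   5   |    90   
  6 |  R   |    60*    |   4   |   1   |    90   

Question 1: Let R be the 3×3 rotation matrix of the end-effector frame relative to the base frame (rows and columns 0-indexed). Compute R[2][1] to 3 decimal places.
End-effector y-axis (col 1 of R) = (-0.1268,-0.7803,0.6124)
R[2][1] = 0.6124

0.612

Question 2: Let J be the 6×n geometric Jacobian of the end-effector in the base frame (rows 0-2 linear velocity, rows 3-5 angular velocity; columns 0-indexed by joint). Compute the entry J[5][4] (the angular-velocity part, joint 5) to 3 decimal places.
-0.707

axis z_4 = (0.3536,-0.6124,-0.7071); lever o_n−o_4 = (-4.2377,-6.1863,-2.2287)
cross product → J_v[:, 4] = (-3.0096,3.7845,-4.7823)
J_ω[:, 4] = z_4
entry J[5][4] = -0.7071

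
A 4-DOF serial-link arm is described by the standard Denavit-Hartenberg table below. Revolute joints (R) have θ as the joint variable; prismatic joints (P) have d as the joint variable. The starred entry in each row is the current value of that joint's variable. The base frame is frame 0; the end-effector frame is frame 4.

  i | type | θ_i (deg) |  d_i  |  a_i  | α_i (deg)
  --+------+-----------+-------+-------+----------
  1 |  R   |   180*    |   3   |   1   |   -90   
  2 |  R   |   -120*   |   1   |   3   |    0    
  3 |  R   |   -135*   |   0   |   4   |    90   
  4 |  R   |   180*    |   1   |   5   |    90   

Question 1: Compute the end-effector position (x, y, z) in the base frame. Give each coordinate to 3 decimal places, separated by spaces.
after link 1: o_1 = (-1.0000, 0.0000, 3.0000)
after link 2: o_2 = (0.5000, -1.0000, 5.5981)
after link 3: o_3 = (1.5353, -1.0000, 1.7344)
after link 4: o_4 = (-0.7247, -1.0000, 6.3052)

-0.725 -1.000 6.305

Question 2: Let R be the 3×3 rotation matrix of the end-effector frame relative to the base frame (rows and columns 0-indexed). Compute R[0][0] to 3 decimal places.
-0.259

End-effector x-axis (col 0 of R) = (-0.2588,-0.0000,0.9659)
R[0][0] = -0.2588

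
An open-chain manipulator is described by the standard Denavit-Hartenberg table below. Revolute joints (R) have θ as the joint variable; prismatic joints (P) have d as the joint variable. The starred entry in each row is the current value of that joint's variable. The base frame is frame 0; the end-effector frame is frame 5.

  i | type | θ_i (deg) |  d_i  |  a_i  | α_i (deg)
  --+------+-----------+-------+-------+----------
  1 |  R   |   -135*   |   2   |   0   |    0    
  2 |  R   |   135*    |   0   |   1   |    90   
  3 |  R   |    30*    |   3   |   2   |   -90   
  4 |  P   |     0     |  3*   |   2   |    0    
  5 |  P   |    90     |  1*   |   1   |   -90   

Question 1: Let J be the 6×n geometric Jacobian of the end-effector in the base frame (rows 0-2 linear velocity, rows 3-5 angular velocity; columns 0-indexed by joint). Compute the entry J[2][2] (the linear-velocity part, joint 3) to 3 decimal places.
1.464

axis z_2 = (0.0000,-1.0000,0.0000); lever o_n−o_2 = (1.4641,-2.0000,5.4641)
cross product → J_v[:, 2] = (-5.4641,0.0000,1.4641)
J_ω[:, 2] = z_2
entry J[2][2] = 1.4641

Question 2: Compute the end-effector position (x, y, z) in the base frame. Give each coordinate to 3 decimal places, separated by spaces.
after link 1: o_1 = (0.0000, 0.0000, 2.0000)
after link 2: o_2 = (1.0000, 0.0000, 2.0000)
after link 3: o_3 = (2.7321, -3.0000, 3.0000)
after link 4: o_4 = (2.9641, -3.0000, 6.5981)
after link 5: o_5 = (2.4641, -2.0000, 7.4641)

2.464 -2.000 7.464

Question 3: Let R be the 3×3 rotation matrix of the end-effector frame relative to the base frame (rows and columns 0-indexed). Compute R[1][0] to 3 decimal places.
1.000

End-effector x-axis (col 0 of R) = (0.0000,1.0000,0.0000)
R[1][0] = 1.0000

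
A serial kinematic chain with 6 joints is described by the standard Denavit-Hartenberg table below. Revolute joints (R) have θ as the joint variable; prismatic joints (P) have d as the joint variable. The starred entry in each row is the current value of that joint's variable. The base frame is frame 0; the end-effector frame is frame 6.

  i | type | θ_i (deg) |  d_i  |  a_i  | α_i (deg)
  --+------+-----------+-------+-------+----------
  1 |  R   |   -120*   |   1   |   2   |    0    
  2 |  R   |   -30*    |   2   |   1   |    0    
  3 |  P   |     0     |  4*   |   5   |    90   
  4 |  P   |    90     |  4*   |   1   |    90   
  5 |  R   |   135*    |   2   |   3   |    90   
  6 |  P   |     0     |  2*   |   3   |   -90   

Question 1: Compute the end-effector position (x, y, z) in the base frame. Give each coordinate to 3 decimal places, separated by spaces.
after link 1: o_1 = (-1.0000, -1.7321, 1.0000)
after link 2: o_2 = (-1.8660, -2.2321, 3.0000)
after link 3: o_3 = (-6.1962, -4.7321, 7.0000)
after link 4: o_4 = (-8.1962, -1.2679, 8.0000)
after link 5: o_5 = (-10.9889, -0.4308, 5.8787)
after link 6: o_6 = (-12.7566, 2.6310, 5.1716)

-12.757 2.631 5.172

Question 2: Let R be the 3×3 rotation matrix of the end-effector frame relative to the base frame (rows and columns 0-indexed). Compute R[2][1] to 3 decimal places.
End-effector y-axis (col 1 of R) = (0.3536,-0.6124,-0.7071)
R[2][1] = -0.7071

-0.707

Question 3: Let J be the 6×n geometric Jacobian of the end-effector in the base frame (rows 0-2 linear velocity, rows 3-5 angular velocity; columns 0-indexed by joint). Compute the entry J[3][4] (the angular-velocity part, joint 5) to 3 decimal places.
axis z_4 = (-0.8660,-0.5000,-0.0000); lever o_n−o_4 = (-4.5605,3.8990,-2.8284)
cross product → J_v[:, 4] = (1.4142,-2.4495,-5.6569)
J_ω[:, 4] = z_4
entry J[3][4] = -0.8660

-0.866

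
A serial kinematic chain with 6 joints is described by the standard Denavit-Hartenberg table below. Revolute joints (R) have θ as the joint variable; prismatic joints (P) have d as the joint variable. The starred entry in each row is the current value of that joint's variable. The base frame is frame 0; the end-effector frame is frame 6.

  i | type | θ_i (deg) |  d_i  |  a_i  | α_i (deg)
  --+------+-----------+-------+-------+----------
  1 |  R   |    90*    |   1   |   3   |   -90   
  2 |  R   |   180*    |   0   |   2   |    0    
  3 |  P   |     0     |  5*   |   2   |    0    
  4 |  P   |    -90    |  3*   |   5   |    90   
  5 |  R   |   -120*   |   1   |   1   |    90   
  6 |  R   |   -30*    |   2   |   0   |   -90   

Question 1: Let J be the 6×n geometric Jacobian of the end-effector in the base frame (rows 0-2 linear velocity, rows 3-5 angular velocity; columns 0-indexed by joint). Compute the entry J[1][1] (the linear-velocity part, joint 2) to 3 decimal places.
-2.768

axis z_1 = (-1.0000,0.0000,0.0000); lever o_n−o_1 = (-8.1340,-3.0000,-2.7679)
cross product → J_v[:, 1] = (0.0000,-2.7679,3.0000)
J_ω[:, 1] = z_1
entry J[1][1] = -2.7679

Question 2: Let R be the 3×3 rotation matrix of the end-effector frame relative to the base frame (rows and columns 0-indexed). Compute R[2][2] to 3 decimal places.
End-effector z-axis (col 2 of R) = (0.4330,0.8660,0.2500)
R[2][2] = 0.2500

0.250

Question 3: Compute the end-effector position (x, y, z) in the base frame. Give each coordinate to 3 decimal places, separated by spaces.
after link 1: o_1 = (0.0000, 3.0000, 1.0000)
after link 2: o_2 = (0.0000, 1.0000, 1.0000)
after link 3: o_3 = (-5.0000, -1.0000, 1.0000)
after link 4: o_4 = (-8.0000, -1.0000, -4.0000)
after link 5: o_5 = (-7.1340, 0.0000, -3.5000)
after link 6: o_6 = (-8.1340, 0.0000, -1.7679)

-8.134 0.000 -1.768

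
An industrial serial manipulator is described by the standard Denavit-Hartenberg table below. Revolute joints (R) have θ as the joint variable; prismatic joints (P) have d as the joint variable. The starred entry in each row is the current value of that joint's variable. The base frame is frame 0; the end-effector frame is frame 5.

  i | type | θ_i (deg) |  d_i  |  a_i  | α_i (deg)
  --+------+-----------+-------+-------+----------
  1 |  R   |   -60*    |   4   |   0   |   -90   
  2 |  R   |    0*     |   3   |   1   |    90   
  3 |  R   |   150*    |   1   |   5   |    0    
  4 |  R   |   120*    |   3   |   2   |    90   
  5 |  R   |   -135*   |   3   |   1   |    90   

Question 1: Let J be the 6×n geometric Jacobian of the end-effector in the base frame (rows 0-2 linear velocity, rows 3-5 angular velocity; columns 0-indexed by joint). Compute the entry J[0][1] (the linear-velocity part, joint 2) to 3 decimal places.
1.646

axis z_1 = (0.8660,0.5000,0.0000); lever o_n−o_1 = (0.4784,7.5856,3.2929)
cross product → J_v[:, 1] = (1.6464,-2.8517,6.3301)
J_ω[:, 1] = z_1
entry J[0][1] = 1.6464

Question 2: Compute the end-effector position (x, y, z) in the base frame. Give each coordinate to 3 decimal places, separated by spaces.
after link 1: o_1 = (0.0000, 0.0000, 4.0000)
after link 2: o_2 = (3.0981, 0.6340, 4.0000)
after link 3: o_3 = (3.0981, 5.6340, 5.0000)
after link 4: o_4 = (1.3660, 4.6340, 8.0000)
after link 5: o_5 = (0.4784, 7.5856, 7.2929)

0.478 7.586 7.293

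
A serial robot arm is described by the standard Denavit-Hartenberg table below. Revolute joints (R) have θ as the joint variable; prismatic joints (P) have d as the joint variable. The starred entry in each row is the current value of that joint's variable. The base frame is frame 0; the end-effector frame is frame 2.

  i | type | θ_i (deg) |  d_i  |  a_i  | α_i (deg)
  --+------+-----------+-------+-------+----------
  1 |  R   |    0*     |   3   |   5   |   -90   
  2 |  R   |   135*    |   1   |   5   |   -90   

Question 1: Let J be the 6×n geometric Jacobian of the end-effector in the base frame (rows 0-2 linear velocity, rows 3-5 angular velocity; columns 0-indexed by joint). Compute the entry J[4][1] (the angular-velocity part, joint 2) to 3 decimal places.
1.000

axis z_1 = (0.0000,1.0000,0.0000); lever o_n−o_1 = (-3.5355,1.0000,-3.5355)
cross product → J_v[:, 1] = (-3.5355,-0.0000,3.5355)
J_ω[:, 1] = z_1
entry J[4][1] = 1.0000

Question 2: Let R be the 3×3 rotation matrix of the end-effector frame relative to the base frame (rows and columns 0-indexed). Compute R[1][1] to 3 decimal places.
End-effector y-axis (col 1 of R) = (-0.0000,-1.0000,-0.0000)
R[1][1] = -1.0000

-1.000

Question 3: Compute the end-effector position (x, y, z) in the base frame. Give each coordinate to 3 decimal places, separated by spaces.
1.464 1.000 -0.536

after link 1: o_1 = (5.0000, 0.0000, 3.0000)
after link 2: o_2 = (1.4645, 1.0000, -0.5355)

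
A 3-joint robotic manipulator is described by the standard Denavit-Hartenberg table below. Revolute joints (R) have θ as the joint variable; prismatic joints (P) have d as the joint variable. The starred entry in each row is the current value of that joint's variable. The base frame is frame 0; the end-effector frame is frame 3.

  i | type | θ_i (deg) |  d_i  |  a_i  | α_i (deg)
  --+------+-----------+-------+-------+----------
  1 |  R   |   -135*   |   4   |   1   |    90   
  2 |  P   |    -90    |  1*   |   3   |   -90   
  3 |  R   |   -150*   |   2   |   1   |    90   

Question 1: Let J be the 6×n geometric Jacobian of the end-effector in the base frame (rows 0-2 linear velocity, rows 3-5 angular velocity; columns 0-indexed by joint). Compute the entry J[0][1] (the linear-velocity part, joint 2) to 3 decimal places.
prismatic axis z_1 = (-0.7071,0.7071,0.0000)
J_v[:, 1] = z_1; J_ω[:, 1] = (0,0,0)
entry J[0][1] = -0.7071

-0.707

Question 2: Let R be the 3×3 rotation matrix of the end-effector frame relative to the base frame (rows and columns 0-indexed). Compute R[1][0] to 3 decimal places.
0.354

End-effector x-axis (col 0 of R) = (-0.3536,0.3536,0.8660)
R[1][0] = 0.3536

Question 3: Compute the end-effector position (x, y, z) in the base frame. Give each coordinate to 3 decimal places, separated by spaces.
-3.182 -1.061 1.866

after link 1: o_1 = (-0.7071, -0.7071, 4.0000)
after link 2: o_2 = (-1.4142, -0.0000, 1.0000)
after link 3: o_3 = (-3.1820, -1.0607, 1.8660)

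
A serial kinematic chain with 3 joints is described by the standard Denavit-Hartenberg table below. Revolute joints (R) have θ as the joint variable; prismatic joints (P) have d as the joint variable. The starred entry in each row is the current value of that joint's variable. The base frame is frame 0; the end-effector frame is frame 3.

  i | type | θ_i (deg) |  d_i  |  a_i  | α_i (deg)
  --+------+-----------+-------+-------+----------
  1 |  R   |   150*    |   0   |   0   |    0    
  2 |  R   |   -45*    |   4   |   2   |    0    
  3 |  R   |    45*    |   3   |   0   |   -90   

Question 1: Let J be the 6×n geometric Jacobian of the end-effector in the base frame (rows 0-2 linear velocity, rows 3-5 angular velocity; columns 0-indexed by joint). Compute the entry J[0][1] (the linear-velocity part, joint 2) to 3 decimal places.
axis z_1 = (0.0000,0.0000,1.0000); lever o_n−o_1 = (-0.5176,1.9319,7.0000)
cross product → J_v[:, 1] = (-1.9319,-0.5176,0.0000)
J_ω[:, 1] = z_1
entry J[0][1] = -1.9319

-1.932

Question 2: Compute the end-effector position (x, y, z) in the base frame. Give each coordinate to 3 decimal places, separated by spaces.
after link 1: o_1 = (0.0000, 0.0000, 0.0000)
after link 2: o_2 = (-0.5176, 1.9319, 4.0000)
after link 3: o_3 = (-0.5176, 1.9319, 7.0000)

-0.518 1.932 7.000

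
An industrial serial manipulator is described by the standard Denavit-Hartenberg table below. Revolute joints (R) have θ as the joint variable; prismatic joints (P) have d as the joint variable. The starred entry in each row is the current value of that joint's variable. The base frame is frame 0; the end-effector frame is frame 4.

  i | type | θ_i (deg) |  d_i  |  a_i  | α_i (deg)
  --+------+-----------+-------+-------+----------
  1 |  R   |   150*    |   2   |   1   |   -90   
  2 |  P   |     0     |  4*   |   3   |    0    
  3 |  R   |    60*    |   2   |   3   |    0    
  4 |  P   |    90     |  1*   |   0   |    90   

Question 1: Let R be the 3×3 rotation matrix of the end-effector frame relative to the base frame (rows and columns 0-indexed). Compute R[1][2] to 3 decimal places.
End-effector z-axis (col 2 of R) = (-0.4330,0.2500,-0.8660)
R[1][2] = 0.2500

0.250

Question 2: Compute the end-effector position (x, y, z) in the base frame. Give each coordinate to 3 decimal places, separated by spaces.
after link 1: o_1 = (-0.8660, 0.5000, 2.0000)
after link 2: o_2 = (-5.4641, -1.4641, 2.0000)
after link 3: o_3 = (-7.7631, -2.4462, -0.5981)
after link 4: o_4 = (-8.2631, -3.3122, -0.5981)

-8.263 -3.312 -0.598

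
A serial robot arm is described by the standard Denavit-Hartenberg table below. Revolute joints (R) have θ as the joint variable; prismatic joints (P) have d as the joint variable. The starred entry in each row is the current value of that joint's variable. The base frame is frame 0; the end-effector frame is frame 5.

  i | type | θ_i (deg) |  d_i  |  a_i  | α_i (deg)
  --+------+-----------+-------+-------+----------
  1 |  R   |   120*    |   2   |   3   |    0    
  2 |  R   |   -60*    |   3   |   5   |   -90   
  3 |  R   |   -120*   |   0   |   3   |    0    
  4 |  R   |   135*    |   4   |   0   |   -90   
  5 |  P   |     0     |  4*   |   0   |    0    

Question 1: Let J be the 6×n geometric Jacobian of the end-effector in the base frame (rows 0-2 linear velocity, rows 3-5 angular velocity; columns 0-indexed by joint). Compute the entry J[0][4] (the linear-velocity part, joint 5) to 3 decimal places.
-0.129

prismatic axis z_4 = (-0.1294,-0.2241,-0.9659)
J_v[:, 4] = z_4; J_ω[:, 4] = (0,0,0)
entry J[0][4] = -0.1294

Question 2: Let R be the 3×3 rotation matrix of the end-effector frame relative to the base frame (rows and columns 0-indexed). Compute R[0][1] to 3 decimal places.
End-effector y-axis (col 1 of R) = (0.8660,-0.5000,-0.0000)
R[0][1] = 0.8660

0.866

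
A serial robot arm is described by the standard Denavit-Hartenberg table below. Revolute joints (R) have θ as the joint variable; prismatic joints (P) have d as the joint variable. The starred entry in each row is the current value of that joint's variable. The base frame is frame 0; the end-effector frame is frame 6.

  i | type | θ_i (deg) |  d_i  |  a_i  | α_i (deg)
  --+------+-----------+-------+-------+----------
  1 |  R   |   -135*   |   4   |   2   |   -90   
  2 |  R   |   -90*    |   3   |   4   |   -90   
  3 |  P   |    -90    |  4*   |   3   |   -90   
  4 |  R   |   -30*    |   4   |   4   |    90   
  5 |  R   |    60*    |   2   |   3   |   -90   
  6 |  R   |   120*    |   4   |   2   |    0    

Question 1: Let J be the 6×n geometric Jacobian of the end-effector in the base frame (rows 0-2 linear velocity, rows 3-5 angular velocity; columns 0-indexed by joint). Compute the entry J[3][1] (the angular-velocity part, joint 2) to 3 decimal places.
axis z_1 = (0.7071,-0.7071,0.0000); lever o_n−o_1 = (1.5529,-8.6240,11.7321)
cross product → J_v[:, 1] = (-8.2958,-8.2958,-5.0000)
J_ω[:, 1] = z_1
entry J[3][1] = 0.7071

0.707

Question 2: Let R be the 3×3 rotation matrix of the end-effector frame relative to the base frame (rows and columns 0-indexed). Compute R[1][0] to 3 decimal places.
0.466

End-effector x-axis (col 0 of R) = (0.7718,0.4656,-0.4330)
R[1][0] = 0.4656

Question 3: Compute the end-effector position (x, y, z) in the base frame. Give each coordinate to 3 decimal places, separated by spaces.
after link 1: o_1 = (-1.4142, -1.4142, 4.0000)
after link 2: o_2 = (0.7071, -3.5355, 8.0000)
after link 3: o_3 = (0.0000, -8.4853, 8.0000)
after link 4: o_4 = (1.0353, -12.3490, 12.0000)
after link 5: o_5 = (-0.5083, -14.3155, 14.5981)
after link 6: o_6 = (0.1387, -10.0382, 15.7321)

0.139 -10.038 15.732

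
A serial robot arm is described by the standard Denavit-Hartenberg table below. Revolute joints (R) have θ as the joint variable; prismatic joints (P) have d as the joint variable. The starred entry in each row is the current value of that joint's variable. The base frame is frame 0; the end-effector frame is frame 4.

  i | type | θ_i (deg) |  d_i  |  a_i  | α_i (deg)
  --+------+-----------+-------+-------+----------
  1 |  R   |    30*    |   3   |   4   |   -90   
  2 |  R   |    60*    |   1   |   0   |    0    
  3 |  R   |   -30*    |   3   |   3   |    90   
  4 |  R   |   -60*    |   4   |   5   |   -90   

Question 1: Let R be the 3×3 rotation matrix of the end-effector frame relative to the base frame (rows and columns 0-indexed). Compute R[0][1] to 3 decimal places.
End-effector y-axis (col 1 of R) = (-0.4330,-0.2500,-0.8660)
R[0][1] = -0.4330

-0.433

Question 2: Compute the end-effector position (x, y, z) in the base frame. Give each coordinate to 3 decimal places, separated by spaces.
after link 1: o_1 = (3.4641, 2.0000, 3.0000)
after link 2: o_2 = (2.9641, 2.8660, 3.0000)
after link 3: o_3 = (3.7141, 6.7631, 1.5000)
after link 4: o_4 = (9.4862, 5.0957, 3.7141)

9.486 5.096 3.714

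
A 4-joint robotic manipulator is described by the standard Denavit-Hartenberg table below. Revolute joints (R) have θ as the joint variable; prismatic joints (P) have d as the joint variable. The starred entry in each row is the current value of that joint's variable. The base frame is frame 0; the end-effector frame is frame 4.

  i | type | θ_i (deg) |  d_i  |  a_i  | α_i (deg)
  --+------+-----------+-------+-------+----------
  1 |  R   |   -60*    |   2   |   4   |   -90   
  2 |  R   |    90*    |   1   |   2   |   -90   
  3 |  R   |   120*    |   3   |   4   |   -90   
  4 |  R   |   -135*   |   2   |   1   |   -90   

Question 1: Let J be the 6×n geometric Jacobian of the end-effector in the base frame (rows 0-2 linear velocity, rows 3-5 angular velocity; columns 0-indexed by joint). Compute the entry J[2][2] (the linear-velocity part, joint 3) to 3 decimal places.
axis z_2 = (-0.5000,0.8660,-0.0000); lever o_n−o_2 = (-3.4572,2.2846,3.3785)
cross product → J_v[:, 2] = (2.9259,1.6892,1.8517)
J_ω[:, 2] = z_2
entry J[2][2] = 1.8517

1.852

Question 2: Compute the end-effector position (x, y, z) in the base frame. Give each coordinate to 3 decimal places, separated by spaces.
-0.591 -0.680 3.378

after link 1: o_1 = (2.0000, -3.4641, 2.0000)
after link 2: o_2 = (2.8660, -2.9641, 0.0000)
after link 3: o_3 = (-1.6340, -2.0981, 2.0000)
after link 4: o_4 = (-0.5912, -0.6795, 3.3785)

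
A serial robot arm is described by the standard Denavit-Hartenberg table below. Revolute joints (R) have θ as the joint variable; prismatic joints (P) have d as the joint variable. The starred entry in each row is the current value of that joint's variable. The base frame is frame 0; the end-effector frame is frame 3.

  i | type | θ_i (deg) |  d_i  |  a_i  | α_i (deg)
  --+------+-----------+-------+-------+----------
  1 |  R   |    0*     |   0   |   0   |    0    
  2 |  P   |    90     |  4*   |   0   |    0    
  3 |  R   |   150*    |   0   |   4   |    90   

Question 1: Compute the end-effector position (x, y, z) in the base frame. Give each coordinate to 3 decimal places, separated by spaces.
-2.000 -3.464 4.000

after link 1: o_1 = (0.0000, 0.0000, 0.0000)
after link 2: o_2 = (0.0000, 0.0000, 4.0000)
after link 3: o_3 = (-2.0000, -3.4641, 4.0000)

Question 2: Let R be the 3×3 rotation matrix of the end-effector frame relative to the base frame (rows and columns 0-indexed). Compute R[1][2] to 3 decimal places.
End-effector z-axis (col 2 of R) = (-0.8660,0.5000,0.0000)
R[1][2] = 0.5000

0.500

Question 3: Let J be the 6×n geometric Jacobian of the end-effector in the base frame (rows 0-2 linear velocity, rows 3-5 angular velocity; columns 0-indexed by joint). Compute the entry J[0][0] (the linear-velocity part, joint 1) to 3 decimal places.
axis z_0 = ẑ; lever o_n−o_0 = (-2.0000,-3.4641,4.0000)
cross product → J_v[:, 0] = (3.4641,-2.0000,0.0000)
J_ω[:, 0] = z_0
entry J[0][0] = 3.4641

3.464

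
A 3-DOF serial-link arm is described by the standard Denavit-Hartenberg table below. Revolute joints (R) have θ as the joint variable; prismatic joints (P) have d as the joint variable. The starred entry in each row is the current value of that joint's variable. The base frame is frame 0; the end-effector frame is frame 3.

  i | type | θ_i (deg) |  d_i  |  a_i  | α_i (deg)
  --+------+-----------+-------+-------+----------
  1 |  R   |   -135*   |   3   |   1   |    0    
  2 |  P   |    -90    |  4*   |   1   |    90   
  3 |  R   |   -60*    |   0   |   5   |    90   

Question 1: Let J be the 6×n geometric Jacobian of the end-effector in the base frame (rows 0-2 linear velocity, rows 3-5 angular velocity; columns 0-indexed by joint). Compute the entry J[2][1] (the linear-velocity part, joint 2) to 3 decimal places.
1.000

prismatic axis z_1 = (0.0000,0.0000,1.0000)
J_v[:, 1] = z_1; J_ω[:, 1] = (0,0,0)
entry J[2][1] = 1.0000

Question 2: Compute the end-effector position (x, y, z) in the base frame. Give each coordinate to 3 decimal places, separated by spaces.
-3.182 1.768 2.670

after link 1: o_1 = (-0.7071, -0.7071, 3.0000)
after link 2: o_2 = (-1.4142, -0.0000, 7.0000)
after link 3: o_3 = (-3.1820, 1.7678, 2.6699)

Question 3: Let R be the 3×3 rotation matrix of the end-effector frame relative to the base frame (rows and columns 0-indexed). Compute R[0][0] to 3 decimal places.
-0.354

End-effector x-axis (col 0 of R) = (-0.3536,0.3536,-0.8660)
R[0][0] = -0.3536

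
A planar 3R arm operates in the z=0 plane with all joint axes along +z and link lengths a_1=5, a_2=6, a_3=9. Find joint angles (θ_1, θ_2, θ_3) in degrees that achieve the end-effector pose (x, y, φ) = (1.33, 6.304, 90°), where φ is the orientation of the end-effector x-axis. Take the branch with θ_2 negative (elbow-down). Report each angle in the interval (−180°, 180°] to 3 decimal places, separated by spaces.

30.002 -150.002 -149.999

wrist centre = target − a_3·(cos φ, sin φ) = (1.3300, -2.6960)
cos θ_2 = (9.0373−5²−6²)/(2·5·6) = -0.8660; θ_2 = -150.0022° (elbow-down)
β = atan2(-2.6960,1.3300) = -63.7418°; ψ = atan2(-2.9998,-0.1963) = -93.7434°
θ_1 = β − ψ = 30.0016°
θ_3 = φ − θ_1 − θ_2 = -149.9994° (wrapped to (-180°,180°])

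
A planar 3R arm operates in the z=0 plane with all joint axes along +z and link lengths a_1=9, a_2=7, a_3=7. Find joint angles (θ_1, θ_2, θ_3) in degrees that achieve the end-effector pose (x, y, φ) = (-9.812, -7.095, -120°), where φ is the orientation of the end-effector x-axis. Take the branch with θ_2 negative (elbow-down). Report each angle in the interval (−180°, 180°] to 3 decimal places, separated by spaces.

-120.000 -134.998 134.998

wrist centre = target − a_3·(cos φ, sin φ) = (-6.3120, -1.0328)
cos θ_2 = (40.9081−9²−7²)/(2·9·7) = -0.7071; θ_2 = -134.9977° (elbow-down)
β = atan2(-1.0328,-6.3120) = -170.7071°; ψ = atan2(-4.9499,4.0504) = -50.7072°
θ_1 = β − ψ = -120.0000°
θ_3 = φ − θ_1 − θ_2 = 134.9977° (wrapped to (-180°,180°])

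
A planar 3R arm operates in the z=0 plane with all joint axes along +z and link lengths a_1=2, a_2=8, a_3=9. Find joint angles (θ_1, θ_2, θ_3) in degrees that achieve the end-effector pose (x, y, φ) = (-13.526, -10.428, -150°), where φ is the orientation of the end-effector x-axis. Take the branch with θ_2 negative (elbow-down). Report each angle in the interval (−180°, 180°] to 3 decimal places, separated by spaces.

wrist centre = target − a_3·(cos φ, sin φ) = (-5.7318, -5.9280)
cos θ_2 = (67.9944−2²−8²)/(2·2·8) = -0.0002; θ_2 = -90.0101° (elbow-down)
β = atan2(-5.9280,-5.7318) = -134.0358°; ψ = atan2(-8.0000,1.9986) = -75.9732°
θ_1 = β − ψ = -58.0626°
θ_3 = φ − θ_1 − θ_2 = -1.9273° (wrapped to (-180°,180°])

-58.063 -90.010 -1.927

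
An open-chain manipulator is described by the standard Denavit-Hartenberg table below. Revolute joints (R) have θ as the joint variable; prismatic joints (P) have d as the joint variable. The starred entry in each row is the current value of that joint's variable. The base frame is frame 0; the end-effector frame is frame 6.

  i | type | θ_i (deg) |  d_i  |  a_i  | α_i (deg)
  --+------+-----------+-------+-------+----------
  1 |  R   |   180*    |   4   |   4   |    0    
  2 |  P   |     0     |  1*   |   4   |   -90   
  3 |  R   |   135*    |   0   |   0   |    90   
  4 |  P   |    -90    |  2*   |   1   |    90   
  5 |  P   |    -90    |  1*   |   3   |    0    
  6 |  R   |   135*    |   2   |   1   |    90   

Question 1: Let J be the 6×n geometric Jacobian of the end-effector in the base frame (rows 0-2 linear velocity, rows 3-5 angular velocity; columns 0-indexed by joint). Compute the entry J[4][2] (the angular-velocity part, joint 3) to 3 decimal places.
axis z_2 = (-0.0000,-1.0000,0.0000); lever o_n−o_2 = (-1.9142,1.7071,2.3284)
cross product → J_v[:, 2] = (-2.3284,0.0000,-1.9142)
J_ω[:, 2] = z_2
entry J[4][2] = -1.0000

-1.000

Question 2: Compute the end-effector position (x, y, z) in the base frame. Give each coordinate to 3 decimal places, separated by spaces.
after link 1: o_1 = (-4.0000, 0.0000, 4.0000)
after link 2: o_2 = (-8.0000, 0.0000, 5.0000)
after link 3: o_3 = (-8.0000, 0.0000, 5.0000)
after link 4: o_4 = (-9.4142, 1.0000, 3.5858)
after link 5: o_5 = (-8.0000, 1.0000, 6.4142)
after link 6: o_6 = (-9.9142, 1.7071, 7.3284)

-9.914 1.707 7.328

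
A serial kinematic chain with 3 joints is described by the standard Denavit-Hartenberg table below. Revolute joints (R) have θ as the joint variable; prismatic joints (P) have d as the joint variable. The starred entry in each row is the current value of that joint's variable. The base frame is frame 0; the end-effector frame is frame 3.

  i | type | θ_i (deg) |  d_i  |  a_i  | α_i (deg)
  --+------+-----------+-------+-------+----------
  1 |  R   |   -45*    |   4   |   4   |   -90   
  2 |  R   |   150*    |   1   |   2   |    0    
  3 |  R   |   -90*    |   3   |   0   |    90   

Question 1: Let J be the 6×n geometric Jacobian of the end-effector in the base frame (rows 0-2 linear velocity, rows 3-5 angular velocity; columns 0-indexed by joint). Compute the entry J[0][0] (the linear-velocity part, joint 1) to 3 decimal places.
-1.225

axis z_0 = ẑ; lever o_n−o_0 = (4.4321,1.2247,3.0000)
cross product → J_v[:, 0] = (-1.2247,4.4321,0.0000)
J_ω[:, 0] = z_0
entry J[0][0] = -1.2247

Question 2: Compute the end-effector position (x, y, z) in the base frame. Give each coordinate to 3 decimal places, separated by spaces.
4.432 1.225 3.000

after link 1: o_1 = (2.8284, -2.8284, 4.0000)
after link 2: o_2 = (2.3108, -0.8966, 3.0000)
after link 3: o_3 = (4.4321, 1.2247, 3.0000)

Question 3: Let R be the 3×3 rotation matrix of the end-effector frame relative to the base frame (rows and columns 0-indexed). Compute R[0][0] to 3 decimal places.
End-effector x-axis (col 0 of R) = (0.3536,-0.3536,-0.8660)
R[0][0] = 0.3536

0.354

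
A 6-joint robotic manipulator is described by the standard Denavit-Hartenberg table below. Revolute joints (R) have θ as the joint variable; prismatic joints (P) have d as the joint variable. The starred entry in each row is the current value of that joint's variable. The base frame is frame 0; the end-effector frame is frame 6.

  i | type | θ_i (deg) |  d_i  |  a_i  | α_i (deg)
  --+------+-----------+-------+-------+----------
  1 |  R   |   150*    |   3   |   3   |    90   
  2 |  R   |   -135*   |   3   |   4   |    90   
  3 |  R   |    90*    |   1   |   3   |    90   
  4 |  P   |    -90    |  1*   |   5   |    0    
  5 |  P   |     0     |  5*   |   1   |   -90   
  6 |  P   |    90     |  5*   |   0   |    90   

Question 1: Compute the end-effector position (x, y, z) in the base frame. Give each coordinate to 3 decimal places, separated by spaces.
5.964 9.259 -7.607

after link 1: o_1 = (-2.5981, 1.5000, 3.0000)
after link 2: o_2 = (1.3514, 2.6839, 0.1716)
after link 3: o_3 = (3.4638, 4.9284, 0.8787)
after link 4: o_4 = (1.0143, 6.3426, -3.3640)
after link 5: o_5 = (3.4638, 4.9284, -7.6066)
after link 6: o_6 = (5.9638, 9.2585, -7.6066)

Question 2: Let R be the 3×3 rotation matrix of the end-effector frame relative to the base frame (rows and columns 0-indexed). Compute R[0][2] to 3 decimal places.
End-effector z-axis (col 2 of R) = (-0.6124,0.3536,-0.7071)
R[0][2] = -0.6124

-0.612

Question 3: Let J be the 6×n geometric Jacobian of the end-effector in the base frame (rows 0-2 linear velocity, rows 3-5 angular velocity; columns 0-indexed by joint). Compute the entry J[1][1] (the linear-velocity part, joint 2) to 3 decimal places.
5.303

axis z_1 = (0.5000,0.8660,0.0000); lever o_n−o_1 = (8.5619,7.7585,-10.6066)
cross product → J_v[:, 1] = (-9.1856,5.3033,-3.5355)
J_ω[:, 1] = z_1
entry J[1][1] = 5.3033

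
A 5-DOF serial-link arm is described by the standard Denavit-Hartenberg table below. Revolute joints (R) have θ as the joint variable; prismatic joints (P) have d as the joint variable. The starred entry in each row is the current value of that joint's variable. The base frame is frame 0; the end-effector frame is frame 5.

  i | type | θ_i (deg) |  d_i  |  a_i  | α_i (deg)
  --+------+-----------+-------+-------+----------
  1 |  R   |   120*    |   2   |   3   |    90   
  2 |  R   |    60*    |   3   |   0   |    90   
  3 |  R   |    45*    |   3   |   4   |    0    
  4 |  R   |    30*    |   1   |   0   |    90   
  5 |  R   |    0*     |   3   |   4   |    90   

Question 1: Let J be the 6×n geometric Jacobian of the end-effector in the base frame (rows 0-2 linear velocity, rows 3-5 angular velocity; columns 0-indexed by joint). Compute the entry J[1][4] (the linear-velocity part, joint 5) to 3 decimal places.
3.000

axis z_4 = (-0.4656,0.2888,0.8365); lever o_n−o_4 = (1.6904,3.2467,3.4061)
cross product → J_v[:, 4] = (-1.7321,3.0000,-2.0000)
J_ω[:, 4] = z_4
entry J[1][4] = 3.0000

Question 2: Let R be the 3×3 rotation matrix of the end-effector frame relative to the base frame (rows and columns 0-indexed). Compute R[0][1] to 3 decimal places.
-0.466

End-effector y-axis (col 1 of R) = (-0.4656,0.2888,0.8365)
R[0][1] = -0.4656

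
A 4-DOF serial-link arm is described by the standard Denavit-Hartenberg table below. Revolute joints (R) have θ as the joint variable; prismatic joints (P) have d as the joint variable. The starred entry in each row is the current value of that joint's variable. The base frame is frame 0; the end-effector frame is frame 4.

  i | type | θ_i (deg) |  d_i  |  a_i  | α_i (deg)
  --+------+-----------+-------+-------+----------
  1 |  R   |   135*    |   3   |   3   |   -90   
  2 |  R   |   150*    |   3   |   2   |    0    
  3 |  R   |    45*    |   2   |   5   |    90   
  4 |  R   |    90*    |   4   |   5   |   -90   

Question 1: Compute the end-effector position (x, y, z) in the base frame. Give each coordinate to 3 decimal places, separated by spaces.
after link 1: o_1 = (-2.1213, 2.1213, 3.0000)
after link 2: o_2 = (-3.0179, -1.2247, 2.0000)
after link 3: o_3 = (-1.0170, -6.0540, 3.2941)
after link 4: o_4 = (-3.8205, -10.3216, -0.5696)

-3.821 -10.322 -0.570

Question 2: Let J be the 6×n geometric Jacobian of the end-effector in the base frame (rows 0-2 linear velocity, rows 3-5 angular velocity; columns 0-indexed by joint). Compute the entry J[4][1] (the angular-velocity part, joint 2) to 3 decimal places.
axis z_1 = (-0.7071,-0.7071,0.0000); lever o_n−o_1 = (-1.6992,-12.4429,-3.5696)
cross product → J_v[:, 1] = (2.5241,-2.5241,7.5970)
J_ω[:, 1] = z_1
entry J[4][1] = -0.7071

-0.707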